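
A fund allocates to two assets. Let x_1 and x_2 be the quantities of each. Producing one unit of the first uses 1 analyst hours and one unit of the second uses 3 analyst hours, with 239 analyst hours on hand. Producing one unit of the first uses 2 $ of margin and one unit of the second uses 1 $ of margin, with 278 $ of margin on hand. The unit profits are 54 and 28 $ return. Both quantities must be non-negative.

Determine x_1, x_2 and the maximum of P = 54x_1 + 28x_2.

Corner points and P = 54x_1 + 28x_2:
  (0, 0) → P = 0
  (0, 239/3) → P = 6692/3
  (139, 0) → P = 7506
  (119, 40) → P = 7546

The binding constraints are x_1 + 3x_2 = 239 and 2x_1 + x_2 = 278.
Solving simultaneously gives x_1 = 119, x_2 = 40.

x_1 = 119, x_2 = 40, maximum P = 7546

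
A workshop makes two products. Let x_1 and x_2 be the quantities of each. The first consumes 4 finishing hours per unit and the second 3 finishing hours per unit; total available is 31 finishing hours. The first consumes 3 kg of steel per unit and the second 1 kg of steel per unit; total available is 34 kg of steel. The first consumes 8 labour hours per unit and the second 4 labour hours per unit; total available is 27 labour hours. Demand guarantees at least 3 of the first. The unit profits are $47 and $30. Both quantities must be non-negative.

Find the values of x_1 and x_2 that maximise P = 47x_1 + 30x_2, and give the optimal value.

Corner points and P = 47x_1 + 30x_2:
  (27/8, 0) → P = 1269/8
  (3, 0) → P = 141
  (3, 3/4) → P = 327/2

At the optimal vertex, 8x_1 + 4x_2 = 27 and x_1 = 3.
Solving simultaneously gives x_1 = 3, x_2 = 3/4.

x_1 = 3, x_2 = 3/4, maximum P = 327/2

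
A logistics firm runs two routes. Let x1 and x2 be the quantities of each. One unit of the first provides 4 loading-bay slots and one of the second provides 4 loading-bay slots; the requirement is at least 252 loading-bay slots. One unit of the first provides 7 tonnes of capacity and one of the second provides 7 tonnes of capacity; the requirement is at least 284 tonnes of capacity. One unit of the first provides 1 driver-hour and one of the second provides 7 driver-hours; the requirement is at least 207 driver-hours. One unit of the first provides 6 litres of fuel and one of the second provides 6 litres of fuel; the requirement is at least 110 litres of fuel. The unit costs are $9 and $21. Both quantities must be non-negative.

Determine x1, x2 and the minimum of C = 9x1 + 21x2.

The feasible region is unbounded (it extends along (0, 1), (1, 0)), but C strictly increases along every unbounded feasible direction, so there is no improving ray and the minimum is attained at a vertex.

x1 = 39, x2 = 24, minimum C = 855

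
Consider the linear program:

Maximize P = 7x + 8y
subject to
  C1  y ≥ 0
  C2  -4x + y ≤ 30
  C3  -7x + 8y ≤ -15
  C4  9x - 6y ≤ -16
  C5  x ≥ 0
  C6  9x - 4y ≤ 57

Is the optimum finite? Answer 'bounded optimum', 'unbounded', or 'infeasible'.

infeasible

The boundaries y = 0 and -7x + 8y = -15 meet at (15/7, 0), but that point violates 9x - 6y ≤ -16. Every candidate vertex is excluded by some other constraint, so the feasible region is empty.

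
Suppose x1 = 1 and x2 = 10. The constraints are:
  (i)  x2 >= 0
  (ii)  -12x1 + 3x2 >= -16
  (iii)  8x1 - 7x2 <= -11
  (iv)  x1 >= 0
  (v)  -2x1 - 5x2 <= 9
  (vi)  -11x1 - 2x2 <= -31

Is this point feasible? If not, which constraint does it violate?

(i): 10 ≥ 0 ✓
(ii): 18 ≥ -16 ✓
(iii): -62 ≤ -11 ✓
(iv): 1 ≥ 0 ✓
(v): -52 ≤ 9 ✓
(vi): -31 ≤ -31 ✓

feasible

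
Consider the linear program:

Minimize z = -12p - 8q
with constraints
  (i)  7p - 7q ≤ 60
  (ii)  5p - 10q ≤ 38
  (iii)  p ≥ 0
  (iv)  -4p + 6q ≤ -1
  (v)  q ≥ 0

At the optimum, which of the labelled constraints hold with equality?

Feasible corners and z = -12p - 8q:
  (334/35, 34/35) → z = -856/7
  (353/14, 233/14) → z = -3050/7
  (38/5, 0) → z = -456/5
  (1/4, 0) → z = -3

The minimum is at (353/14, 233/14). Substituting into each constraint, equality holds for (i) and (iv); the remaining constraints have slack.

(i) and (iv)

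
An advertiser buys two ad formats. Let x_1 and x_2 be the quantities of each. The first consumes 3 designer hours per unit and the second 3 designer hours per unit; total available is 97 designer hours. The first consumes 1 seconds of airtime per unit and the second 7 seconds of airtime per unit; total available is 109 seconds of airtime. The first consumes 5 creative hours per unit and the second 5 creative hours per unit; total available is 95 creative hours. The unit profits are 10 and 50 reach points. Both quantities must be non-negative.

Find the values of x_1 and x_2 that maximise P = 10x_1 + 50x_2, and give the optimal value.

x_1 = 4, x_2 = 15, maximum P = 790

The binding constraints are x_1 + 7x_2 = 109 and 5x_1 + 5x_2 = 95.
Solving simultaneously gives x_1 = 4, x_2 = 15.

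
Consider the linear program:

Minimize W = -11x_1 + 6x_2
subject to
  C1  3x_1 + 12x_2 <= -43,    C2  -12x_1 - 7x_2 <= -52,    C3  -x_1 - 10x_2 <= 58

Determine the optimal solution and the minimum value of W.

Vertices and W = -11x_1 + 6x_2:
  (925/123, -224/41) → W = -14207/123
  (133/9, -131/18) → W = -1856/9
  (926/113, -748/113) → W = -14674/113

At the optimal vertex, 3x_1 + 12x_2 = -43 and -x_1 - 10x_2 = 58.
Solving simultaneously gives x_1 = 133/9, x_2 = -131/18.

x_1 = 133/9, x_2 = -131/18, minimum W = -1856/9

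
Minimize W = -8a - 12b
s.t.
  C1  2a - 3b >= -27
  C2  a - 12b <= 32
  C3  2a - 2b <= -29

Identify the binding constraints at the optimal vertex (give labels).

C1 and C3

Corner points and W = -8a - 12b:
  (-20, -13/3) → W = 212
  (-33/2, -2) → W = 156
  (-206/11, -93/22) → W = 2206/11

The minimum is at (-33/2, -2). Substituting into each constraint, equality holds for C1 and C3; the remaining constraints have slack.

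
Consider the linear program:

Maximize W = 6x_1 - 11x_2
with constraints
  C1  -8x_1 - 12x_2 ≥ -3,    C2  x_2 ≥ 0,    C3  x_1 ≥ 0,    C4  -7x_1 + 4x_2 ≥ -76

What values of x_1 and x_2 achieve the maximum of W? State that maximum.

x_1 = 3/8, x_2 = 0, maximum W = 9/4

Feasible corners and W = 6x_1 - 11x_2:
  (3/8, 0) → W = 9/4
  (0, 1/4) → W = -11/4
  (0, 0) → W = 0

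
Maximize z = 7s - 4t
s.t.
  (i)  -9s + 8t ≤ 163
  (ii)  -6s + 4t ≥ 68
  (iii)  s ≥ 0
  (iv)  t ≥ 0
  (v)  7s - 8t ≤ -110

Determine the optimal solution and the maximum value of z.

Extreme points and z = 7s - 4t:
  (9, 61/2) → z = -59
  (0, 163/8) → z = -163/2
  (0, 17) → z = -68

s = 9, t = 61/2, maximum z = -59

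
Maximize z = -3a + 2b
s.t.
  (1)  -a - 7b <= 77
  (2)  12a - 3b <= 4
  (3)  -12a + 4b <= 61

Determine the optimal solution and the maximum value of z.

Corner points and z = -3a + 2b:
  (-7/3, -32/3) → z = -43/3
  (-735/88, -863/88) → z = 479/88
  (199/12, 65) → z = 321/4

The optimum lies where 12a - 3b = 4 and -12a + 4b = 61.
Solving simultaneously gives a = 199/12, b = 65.

a = 199/12, b = 65, maximum z = 321/4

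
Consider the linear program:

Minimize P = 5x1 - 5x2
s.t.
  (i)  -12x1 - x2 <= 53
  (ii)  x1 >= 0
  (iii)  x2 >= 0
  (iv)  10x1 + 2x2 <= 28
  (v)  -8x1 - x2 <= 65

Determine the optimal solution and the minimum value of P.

Extreme points and P = 5x1 - 5x2:
  (0, 0) → P = 0
  (0, 14) → P = -70
  (14/5, 0) → P = 14

At the optimal vertex, x1 = 0 and 10x1 + 2x2 = 28.
Solving simultaneously gives x1 = 0, x2 = 14.

x1 = 0, x2 = 14, minimum P = -70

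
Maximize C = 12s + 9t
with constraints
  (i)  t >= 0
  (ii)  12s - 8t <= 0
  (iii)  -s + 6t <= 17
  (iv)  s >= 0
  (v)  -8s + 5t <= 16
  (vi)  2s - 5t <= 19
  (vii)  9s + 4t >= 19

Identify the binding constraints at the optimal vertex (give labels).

(ii) and (iii)

Vertices and C = 12s + 9t:
  (17/8, 51/16) → C = 867/16
  (19/15, 19/10) → C = 323/10
  (23/29, 86/29) → C = 1050/29

The maximum is at (17/8, 51/16). Substituting into each constraint, equality holds for (ii) and (iii); the remaining constraints have slack.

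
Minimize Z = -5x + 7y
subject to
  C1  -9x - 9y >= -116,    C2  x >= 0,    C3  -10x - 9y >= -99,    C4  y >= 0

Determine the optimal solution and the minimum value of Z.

x = 99/10, y = 0, minimum Z = -99/2

Extreme points and Z = -5x + 7y:
  (0, 11) → Z = 77
  (0, 0) → Z = 0
  (99/10, 0) → Z = -99/2

The binding constraints are -10x - 9y = -99 and y = 0.
Solving simultaneously gives x = 99/10, y = 0.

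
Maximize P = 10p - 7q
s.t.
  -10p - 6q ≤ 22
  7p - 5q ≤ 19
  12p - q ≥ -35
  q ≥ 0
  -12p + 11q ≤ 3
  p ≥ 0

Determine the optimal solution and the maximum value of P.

p = 224/17, q = 249/17, maximum P = 497/17

Vertices and P = 10p - 7q:
  (19/7, 0) → P = 190/7
  (224/17, 249/17) → P = 497/17
  (0, 0) → P = 0
  (0, 3/11) → P = -21/11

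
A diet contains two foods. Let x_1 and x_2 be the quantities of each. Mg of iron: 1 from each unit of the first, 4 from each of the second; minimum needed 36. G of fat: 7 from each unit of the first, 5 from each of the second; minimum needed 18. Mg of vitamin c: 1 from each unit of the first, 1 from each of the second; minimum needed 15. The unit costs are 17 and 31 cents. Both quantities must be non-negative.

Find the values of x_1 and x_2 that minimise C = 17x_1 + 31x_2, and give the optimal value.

The feasible region is unbounded (it extends along (0, 1), (1, 0)), but C strictly increases along every unbounded feasible direction, so there is no improving ray and the minimum is attained at a vertex.

The binding constraints are x_1 + 4x_2 = 36 and x_1 + x_2 = 15.
Solving simultaneously gives x_1 = 8, x_2 = 7.

x_1 = 8, x_2 = 7, minimum C = 353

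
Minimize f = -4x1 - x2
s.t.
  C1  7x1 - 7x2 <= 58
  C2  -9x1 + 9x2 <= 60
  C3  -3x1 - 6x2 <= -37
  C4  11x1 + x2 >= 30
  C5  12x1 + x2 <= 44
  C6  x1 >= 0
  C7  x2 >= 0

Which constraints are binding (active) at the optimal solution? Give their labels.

Feasible corners and f = -4x1 - x2:
  (35/18, 155/18) → f = -295/18
  (112/39, 124/13) → f = -820/39
  (143/63, 317/63) → f = -127/9
  (227/69, 104/23) → f = -1220/69

The minimum is at (112/39, 124/13). Substituting into each constraint, equality holds for C2 and C5; the remaining constraints have slack.

C2 and C5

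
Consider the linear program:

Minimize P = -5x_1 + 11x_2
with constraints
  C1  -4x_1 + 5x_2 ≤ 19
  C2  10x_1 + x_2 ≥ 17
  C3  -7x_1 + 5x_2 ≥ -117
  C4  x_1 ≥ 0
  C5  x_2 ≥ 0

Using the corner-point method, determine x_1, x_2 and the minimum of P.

Vertices and P = -5x_1 + 11x_2:
  (11/9, 43/9) → P = 418/9
  (136/3, 601/15) → P = 3211/15
  (17/10, 0) → P = -17/2
  (117/7, 0) → P = -585/7

x_1 = 117/7, x_2 = 0, minimum P = -585/7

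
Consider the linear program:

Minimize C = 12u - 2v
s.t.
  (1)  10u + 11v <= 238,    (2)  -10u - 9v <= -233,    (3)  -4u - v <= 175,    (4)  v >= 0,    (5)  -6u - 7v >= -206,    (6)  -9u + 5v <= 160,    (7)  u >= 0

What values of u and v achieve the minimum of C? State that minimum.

Vertices and C = 12u - 2v:
  (421/20, 5/2) → C = 1238/5
  (119/5, 0) → C = 1428/5
  (233/10, 0) → C = 1398/5

u = 421/20, v = 5/2, minimum C = 1238/5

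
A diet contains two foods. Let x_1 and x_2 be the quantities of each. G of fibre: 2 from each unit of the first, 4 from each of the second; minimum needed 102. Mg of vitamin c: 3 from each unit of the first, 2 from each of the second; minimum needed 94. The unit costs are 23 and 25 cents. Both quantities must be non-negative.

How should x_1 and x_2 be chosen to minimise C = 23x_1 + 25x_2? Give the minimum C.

x_1 = 43/2, x_2 = 59/4, minimum C = 3453/4

Vertices and C = 23x_1 + 25x_2:
  (0, 47) → C = 1175
  (51, 0) → C = 1173
  (43/2, 59/4) → C = 3453/4
The feasible region is unbounded (it extends along (0, 1), (1, 0)), but C strictly increases along every unbounded feasible direction, so there is no improving ray and the minimum is attained at a vertex.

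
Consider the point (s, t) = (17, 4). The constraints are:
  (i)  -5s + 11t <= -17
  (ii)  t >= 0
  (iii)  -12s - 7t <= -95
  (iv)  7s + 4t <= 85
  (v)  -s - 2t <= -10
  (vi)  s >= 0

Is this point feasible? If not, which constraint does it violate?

not feasible — violates (iv)

Constraint (iv): 7s + 4t = 135, which is not ≤ 85. All other constraints are satisfied.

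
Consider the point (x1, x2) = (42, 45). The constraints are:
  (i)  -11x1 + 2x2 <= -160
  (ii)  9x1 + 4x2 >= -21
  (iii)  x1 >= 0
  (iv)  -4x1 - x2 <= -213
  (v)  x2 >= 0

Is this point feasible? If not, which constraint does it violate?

feasible

(i): -372 ≤ -160 ✓
(ii): 558 ≥ -21 ✓
(iii): 42 ≥ 0 ✓
(iv): -213 ≤ -213 ✓
(v): 45 ≥ 0 ✓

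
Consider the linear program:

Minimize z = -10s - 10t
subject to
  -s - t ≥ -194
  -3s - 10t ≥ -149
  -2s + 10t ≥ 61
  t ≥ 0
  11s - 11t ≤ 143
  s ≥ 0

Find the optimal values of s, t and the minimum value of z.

Vertices and z = -10s - 10t:
  (88/5, 481/50) → z = -1361/5
  (0, 149/10) → z = -149
  (0, 61/10) → z = -61

The optimum lies where -3s - 10t = -149 and -2s + 10t = 61.
Solving simultaneously gives s = 88/5, t = 481/50.

s = 88/5, t = 481/50, minimum z = -1361/5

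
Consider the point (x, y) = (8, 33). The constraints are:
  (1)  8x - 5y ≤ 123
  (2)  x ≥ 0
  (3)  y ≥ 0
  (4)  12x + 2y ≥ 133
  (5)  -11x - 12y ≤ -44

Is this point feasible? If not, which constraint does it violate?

feasible

(1): -101 ≤ 123 ✓
(2): 8 ≥ 0 ✓
(3): 33 ≥ 0 ✓
(4): 162 ≥ 133 ✓
(5): -484 ≤ -44 ✓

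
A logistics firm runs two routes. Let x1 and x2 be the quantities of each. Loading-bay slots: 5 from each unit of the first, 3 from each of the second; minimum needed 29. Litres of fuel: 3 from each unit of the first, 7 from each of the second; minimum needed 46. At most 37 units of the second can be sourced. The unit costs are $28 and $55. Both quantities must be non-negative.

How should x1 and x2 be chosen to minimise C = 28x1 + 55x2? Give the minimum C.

x1 = 5/2, x2 = 11/2, minimum C = 745/2

Vertices and C = 28x1 + 55x2:
  (0, 29/3) → C = 1595/3
  (0, 37) → C = 2035
  (46/3, 0) → C = 1288/3
  (5/2, 11/2) → C = 745/2
The feasible region is unbounded (it extends along (1, 0)), but C strictly increases along every unbounded feasible direction, so there is no improving ray and the minimum is attained at a vertex.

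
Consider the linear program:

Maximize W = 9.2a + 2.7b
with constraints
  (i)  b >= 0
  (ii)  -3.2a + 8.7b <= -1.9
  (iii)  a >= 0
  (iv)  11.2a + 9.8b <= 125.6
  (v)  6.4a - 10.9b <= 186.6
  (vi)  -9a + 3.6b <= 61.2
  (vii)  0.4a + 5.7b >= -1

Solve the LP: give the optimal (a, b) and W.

Feasible corners and W = 9.2a + 2.7b:
  (19/32, 0) → W = 437/80
  (157/14, 0) → W = 3611/35
  (55567/6440, 2379/805) → W = 1406507/16100

a = 157/14, b = 0, maximum W = 3611/35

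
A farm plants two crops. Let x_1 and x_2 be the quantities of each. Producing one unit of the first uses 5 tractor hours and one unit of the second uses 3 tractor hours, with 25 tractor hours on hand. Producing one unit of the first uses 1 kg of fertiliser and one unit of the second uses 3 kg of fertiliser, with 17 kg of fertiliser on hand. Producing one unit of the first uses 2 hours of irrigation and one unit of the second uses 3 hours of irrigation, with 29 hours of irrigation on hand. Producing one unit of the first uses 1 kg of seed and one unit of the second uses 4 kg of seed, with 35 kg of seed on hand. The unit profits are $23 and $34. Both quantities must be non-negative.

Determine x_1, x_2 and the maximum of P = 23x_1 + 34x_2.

x_1 = 2, x_2 = 5, maximum P = 216

Feasible corners and P = 23x_1 + 34x_2:
  (0, 0) → P = 0
  (0, 17/3) → P = 578/3
  (5, 0) → P = 115
  (2, 5) → P = 216

The binding constraints are 5x_1 + 3x_2 = 25 and x_1 + 3x_2 = 17.
Solving simultaneously gives x_1 = 2, x_2 = 5.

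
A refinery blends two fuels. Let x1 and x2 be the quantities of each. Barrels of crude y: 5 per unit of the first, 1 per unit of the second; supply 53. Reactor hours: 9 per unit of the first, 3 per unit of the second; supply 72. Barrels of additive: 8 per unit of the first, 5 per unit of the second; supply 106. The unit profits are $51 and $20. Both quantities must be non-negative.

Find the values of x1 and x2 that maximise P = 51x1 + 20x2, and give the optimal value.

x1 = 2, x2 = 18, maximum P = 462

Feasible corners and P = 51x1 + 20x2:
  (0, 0) → P = 0
  (0, 106/5) → P = 424
  (8, 0) → P = 408
  (2, 18) → P = 462

The binding constraints are 9x1 + 3x2 = 72 and 8x1 + 5x2 = 106.
Solving simultaneously gives x1 = 2, x2 = 18.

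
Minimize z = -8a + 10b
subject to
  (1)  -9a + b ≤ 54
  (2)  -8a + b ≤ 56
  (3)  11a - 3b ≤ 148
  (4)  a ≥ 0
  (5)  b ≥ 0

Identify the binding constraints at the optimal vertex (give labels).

(3) and (5)

Vertices and z = -8a + 10b:
  (2, 72) → z = 704
  (0, 54) → z = 540
  (148/11, 0) → z = -1184/11
  (0, 0) → z = 0
The feasible region is unbounded (it extends along (1, 8), (3, 11)), but z strictly increases along every unbounded feasible direction, so there is no improving ray and the minimum is attained at a vertex.

The minimum is at (148/11, 0). Substituting into each constraint, equality holds for (3) and (5); the remaining constraints have slack.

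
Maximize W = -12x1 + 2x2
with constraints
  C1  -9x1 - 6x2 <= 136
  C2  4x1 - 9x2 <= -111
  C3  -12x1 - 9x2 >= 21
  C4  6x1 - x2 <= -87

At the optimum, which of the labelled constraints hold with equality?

Vertices and W = -12x1 + 2x2:
  (-18, 13/3) → W = 674/3
  (-122, 481/3) → W = 5354/3
  (-336/25, 159/25) → W = 174
  (-134/11, 153/11) → W = 174

The maximum is at (-122, 481/3). Substituting into each constraint, equality holds for C1 and C3; the remaining constraints have slack.

C1 and C3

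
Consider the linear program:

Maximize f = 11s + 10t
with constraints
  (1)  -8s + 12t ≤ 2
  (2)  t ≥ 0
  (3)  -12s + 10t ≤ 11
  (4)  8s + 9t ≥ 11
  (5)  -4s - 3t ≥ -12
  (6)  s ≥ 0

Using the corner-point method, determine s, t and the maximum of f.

The optimum lies where -8s + 12t = 2 and -4s - 3t = -12.
Solving simultaneously gives s = 23/12, t = 13/9.

s = 23/12, t = 13/9, maximum f = 1279/36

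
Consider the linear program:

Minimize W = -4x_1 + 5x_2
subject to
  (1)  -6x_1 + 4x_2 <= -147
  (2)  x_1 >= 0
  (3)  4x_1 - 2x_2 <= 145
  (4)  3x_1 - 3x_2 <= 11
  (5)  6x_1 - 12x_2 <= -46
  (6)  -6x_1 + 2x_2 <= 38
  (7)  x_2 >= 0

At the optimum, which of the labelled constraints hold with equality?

(1) and (4)

Corner points and W = -4x_1 + 5x_2:
  (143/2, 141/2) → W = 133/2
  (397/6, 125/2) → W = 287/6
  (413/6, 391/6) → W = 101/2

The minimum is at (397/6, 125/2). Substituting into each constraint, equality holds for (1) and (4); the remaining constraints have slack.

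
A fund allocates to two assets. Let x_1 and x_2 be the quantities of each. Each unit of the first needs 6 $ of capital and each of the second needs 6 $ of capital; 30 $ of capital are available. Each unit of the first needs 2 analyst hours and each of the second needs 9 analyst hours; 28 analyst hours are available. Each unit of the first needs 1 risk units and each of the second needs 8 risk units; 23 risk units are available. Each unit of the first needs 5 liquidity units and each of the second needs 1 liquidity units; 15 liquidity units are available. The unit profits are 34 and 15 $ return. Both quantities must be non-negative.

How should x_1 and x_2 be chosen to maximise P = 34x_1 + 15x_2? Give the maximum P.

x_1 = 5/2, x_2 = 5/2, maximum P = 245/2

Corner points and P = 34x_1 + 15x_2:
  (0, 0) → P = 0
  (0, 23/8) → P = 345/8
  (3, 0) → P = 102
  (17/7, 18/7) → P = 848/7
  (5/2, 5/2) → P = 245/2

At the optimal vertex, 6x_1 + 6x_2 = 30 and 5x_1 + x_2 = 15.
Solving simultaneously gives x_1 = 5/2, x_2 = 5/2.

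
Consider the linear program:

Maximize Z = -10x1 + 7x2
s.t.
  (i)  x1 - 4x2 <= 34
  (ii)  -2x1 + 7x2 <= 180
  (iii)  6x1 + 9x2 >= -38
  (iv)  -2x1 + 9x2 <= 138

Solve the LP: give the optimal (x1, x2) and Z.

x1 = -22, x2 = 94/9, maximum Z = 2638/9

At the optimal vertex, 6x1 + 9x2 = -38 and -2x1 + 9x2 = 138.
Solving simultaneously gives x1 = -22, x2 = 94/9.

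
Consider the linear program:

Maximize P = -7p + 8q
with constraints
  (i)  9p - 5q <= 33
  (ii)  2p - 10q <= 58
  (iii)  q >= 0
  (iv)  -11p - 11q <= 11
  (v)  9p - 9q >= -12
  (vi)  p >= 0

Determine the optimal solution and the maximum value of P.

p = 119/12, q = 45/4, maximum P = 247/12

Extreme points and P = -7p + 8q:
  (11/3, 0) → P = -77/3
  (119/12, 45/4) → P = 247/12
  (0, 0) → P = 0
  (0, 4/3) → P = 32/3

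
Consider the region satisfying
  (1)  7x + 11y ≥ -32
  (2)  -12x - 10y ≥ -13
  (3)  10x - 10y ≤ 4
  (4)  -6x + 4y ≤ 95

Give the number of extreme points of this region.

4

Of the 6 pairwise boundary intersections, those satisfying every inequality are:
  (-23/15, -29/15)
  (-1173/94, 473/94)
  (17/22, 41/110)
  (-449/54, 203/18)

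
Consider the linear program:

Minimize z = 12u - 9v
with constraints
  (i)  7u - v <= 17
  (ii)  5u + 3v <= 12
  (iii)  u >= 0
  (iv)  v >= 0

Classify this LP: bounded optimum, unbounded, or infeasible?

Feasible corners and z = 12u - 9v:
  (0, 4) → z = -36
  (12/5, 0) → z = 144/5
  (0, 0) → z = 0
The feasible region has finitely many vertices and no improving ray; the minimum is -36 at (0, 4).

bounded optimum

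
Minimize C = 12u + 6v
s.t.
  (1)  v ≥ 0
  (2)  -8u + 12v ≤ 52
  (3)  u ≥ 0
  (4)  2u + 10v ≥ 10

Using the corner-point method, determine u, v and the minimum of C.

u = 0, v = 1, minimum C = 6

The feasible region is unbounded (it extends along (1, 0), (3, 2)), but C strictly increases along every unbounded feasible direction, so there is no improving ray and the minimum is attained at a vertex.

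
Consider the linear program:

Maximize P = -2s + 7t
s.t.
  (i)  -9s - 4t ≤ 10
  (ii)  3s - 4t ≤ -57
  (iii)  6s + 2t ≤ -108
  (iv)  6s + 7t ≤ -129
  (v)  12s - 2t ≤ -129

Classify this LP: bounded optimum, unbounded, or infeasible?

infeasible

The boundaries -9s - 4t = 10 and 6s + 2t = -108 meet at (-206/3, 152), but that point violates 6s + 7t ≤ -129. Every candidate vertex is excluded by some other constraint, so the feasible region is empty.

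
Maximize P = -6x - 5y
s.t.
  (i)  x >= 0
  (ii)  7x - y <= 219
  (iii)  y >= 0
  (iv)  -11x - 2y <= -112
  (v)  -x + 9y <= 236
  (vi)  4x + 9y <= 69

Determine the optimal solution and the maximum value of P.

x = 112/11, y = 0, maximum P = -672/11

Extreme points and P = -6x - 5y:
  (112/11, 0) → P = -672/11
  (69/4, 0) → P = -207/2
  (870/91, 311/91) → P = -6775/91

The optimum lies where y = 0 and -11x - 2y = -112.
Solving simultaneously gives x = 112/11, y = 0.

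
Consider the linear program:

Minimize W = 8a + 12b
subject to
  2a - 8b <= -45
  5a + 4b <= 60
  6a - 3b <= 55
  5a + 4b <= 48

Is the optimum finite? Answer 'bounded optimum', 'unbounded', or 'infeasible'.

unbounded

From the feasible point (17/4, 107/16), moving in the direction (-8, -2) keeps every constraint satisfied while W decreases without bound.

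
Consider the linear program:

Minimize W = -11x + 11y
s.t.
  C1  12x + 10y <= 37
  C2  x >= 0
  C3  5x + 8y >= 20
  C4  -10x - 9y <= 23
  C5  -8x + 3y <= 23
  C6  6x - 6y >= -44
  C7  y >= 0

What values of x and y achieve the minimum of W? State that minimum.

x = 48/23, y = 55/46, minimum W = -451/46

Vertices and W = -11x + 11y:
  (0, 37/10) → W = 407/10
  (48/23, 55/46) → W = -451/46
  (0, 5/2) → W = 55/2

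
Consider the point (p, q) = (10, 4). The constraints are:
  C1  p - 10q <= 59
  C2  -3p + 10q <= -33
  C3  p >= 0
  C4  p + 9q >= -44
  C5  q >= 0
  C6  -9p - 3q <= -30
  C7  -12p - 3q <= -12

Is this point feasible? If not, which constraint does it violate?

not feasible — violates C2

Constraint C2: -3p + 10q = 10, which is not ≤ -33. All other constraints are satisfied.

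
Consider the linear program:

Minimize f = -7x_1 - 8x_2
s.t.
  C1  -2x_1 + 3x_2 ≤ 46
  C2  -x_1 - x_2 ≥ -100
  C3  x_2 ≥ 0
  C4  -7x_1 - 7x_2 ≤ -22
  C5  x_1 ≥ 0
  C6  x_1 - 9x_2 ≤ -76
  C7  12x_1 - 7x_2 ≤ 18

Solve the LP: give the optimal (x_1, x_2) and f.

x_1 = 188/11, x_2 = 294/11, minimum f = -3668/11

Vertices and f = -7x_1 - 8x_2:
  (0, 46/3) → f = -368/3
  (188/11, 294/11) → f = -3668/11
  (0, 76/9) → f = -608/9
  (694/101, 930/101) → f = -12298/101

The binding constraints are -2x_1 + 3x_2 = 46 and 12x_1 - 7x_2 = 18.
Solving simultaneously gives x_1 = 188/11, x_2 = 294/11.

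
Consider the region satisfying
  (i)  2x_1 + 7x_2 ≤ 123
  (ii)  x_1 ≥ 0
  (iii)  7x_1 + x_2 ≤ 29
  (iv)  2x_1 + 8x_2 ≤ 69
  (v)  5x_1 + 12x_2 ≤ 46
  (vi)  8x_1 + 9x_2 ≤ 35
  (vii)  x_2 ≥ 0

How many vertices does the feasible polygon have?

5

Intersecting each pair of boundary lines and keeping only the points that satisfy every inequality leaves:
  (0, 23/6)
  (0, 0)
  (226/55, 13/55)
  (29/7, 0)
  (2/17, 193/51)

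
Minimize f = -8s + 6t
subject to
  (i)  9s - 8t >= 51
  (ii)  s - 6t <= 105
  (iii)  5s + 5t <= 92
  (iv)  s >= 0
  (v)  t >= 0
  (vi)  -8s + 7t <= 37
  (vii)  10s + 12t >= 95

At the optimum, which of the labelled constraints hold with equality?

(iii) and (v)

Feasible corners and f = -8s + 6t:
  (991/85, 573/85) → f = -898/17
  (343/47, 345/188) → f = -4453/94
  (92/5, 0) → f = -736/5
  (19/2, 0) → f = -76

The minimum is at (92/5, 0). Substituting into each constraint, equality holds for (iii) and (v); the remaining constraints have slack.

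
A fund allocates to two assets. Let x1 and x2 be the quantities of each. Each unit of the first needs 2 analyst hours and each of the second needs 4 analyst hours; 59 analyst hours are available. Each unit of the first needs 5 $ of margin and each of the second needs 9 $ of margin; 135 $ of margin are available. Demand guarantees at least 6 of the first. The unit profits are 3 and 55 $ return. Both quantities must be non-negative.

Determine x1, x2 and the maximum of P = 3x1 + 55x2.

The binding constraints are 5x1 + 9x2 = 135 and x1 = 6.
Solving simultaneously gives x1 = 6, x2 = 35/3.

x1 = 6, x2 = 35/3, maximum P = 1979/3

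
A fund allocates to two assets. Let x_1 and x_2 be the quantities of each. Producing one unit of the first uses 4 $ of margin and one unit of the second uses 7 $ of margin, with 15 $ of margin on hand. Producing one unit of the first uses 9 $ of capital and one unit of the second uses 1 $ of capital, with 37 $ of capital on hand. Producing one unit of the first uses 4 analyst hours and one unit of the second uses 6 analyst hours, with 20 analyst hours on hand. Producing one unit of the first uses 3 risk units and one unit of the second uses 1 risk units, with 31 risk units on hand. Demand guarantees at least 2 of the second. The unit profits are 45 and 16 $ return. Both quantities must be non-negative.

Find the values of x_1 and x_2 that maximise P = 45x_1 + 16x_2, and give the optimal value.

Feasible corners and P = 45x_1 + 16x_2:
  (0, 15/7) → P = 240/7
  (0, 2) → P = 32
  (1/4, 2) → P = 173/4

The optimum lies where 4x_1 + 7x_2 = 15 and x_2 = 2.
Solving simultaneously gives x_1 = 1/4, x_2 = 2.

x_1 = 1/4, x_2 = 2, maximum P = 173/4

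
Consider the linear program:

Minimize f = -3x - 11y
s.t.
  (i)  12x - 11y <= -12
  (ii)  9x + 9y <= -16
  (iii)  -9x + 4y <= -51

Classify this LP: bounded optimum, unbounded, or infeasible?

infeasible

The boundaries 12x - 11y = -12 and 9x + 9y = -16 meet at (-284/207, -28/69), but that point violates -9x + 4y ≤ -51. Every candidate vertex is excluded by some other constraint, so the feasible region is empty.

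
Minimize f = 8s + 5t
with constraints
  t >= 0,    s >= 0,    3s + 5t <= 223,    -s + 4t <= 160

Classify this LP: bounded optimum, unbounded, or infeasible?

bounded optimum

Vertices and f = 8s + 5t:
  (0, 0) → f = 0
  (223/3, 0) → f = 1784/3
  (0, 40) → f = 200
  (92/17, 703/17) → f = 4251/17
The feasible region has finitely many vertices and no improving ray; the minimum is 0 at (0, 0).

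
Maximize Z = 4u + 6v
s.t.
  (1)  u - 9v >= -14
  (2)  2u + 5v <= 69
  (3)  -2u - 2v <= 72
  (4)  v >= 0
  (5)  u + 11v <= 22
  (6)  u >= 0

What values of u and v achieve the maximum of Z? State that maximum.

u = 22, v = 0, maximum Z = 88

Extreme points and Z = 4u + 6v:
  (11/5, 9/5) → Z = 98/5
  (0, 14/9) → Z = 28/3
  (22, 0) → Z = 88
  (0, 0) → Z = 0

The binding constraints are v = 0 and u + 11v = 22.
Solving simultaneously gives u = 22, v = 0.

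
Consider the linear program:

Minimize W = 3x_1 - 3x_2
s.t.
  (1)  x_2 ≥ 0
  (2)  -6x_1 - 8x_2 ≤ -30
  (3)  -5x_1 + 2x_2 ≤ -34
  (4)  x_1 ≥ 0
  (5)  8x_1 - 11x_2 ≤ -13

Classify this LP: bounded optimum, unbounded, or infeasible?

unbounded

From the feasible point (400/39, 337/39), moving in the direction (2, 5) keeps every constraint satisfied while W decreases without bound.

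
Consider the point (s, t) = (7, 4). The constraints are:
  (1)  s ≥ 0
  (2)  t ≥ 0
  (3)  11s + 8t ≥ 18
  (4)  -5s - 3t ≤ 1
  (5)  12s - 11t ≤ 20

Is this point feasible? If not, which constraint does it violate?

not feasible — violates (5)

Constraint (5): 12s - 11t = 40, which is not ≤ 20. All other constraints are satisfied.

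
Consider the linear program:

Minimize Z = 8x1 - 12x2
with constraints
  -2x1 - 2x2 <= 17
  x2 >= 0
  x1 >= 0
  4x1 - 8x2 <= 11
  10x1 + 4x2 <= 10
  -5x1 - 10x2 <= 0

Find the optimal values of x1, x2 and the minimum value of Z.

x1 = 0, x2 = 5/2, minimum Z = -30

Feasible corners and Z = 8x1 - 12x2:
  (0, 0) → Z = 0
  (1, 0) → Z = 8
  (0, 5/2) → Z = -30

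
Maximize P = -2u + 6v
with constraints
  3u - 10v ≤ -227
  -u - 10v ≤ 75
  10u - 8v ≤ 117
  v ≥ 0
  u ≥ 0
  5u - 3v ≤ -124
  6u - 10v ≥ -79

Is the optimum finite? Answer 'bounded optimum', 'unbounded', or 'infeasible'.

The boundaries u = 0 and 5u - 3v = -124 meet at (0, 124/3), but that point violates 6u - 10v ≥ -79. Every candidate vertex is excluded by some other constraint, so the feasible region is empty.

infeasible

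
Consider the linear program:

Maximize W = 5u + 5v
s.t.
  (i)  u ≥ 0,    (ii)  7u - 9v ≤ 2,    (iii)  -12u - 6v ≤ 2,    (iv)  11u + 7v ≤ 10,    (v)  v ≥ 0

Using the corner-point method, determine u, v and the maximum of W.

Extreme points and W = 5u + 5v:
  (0, 10/7) → W = 50/7
  (0, 0) → W = 0
  (26/37, 12/37) → W = 190/37
  (2/7, 0) → W = 10/7

The binding constraints are u = 0 and 11u + 7v = 10.
Solving simultaneously gives u = 0, v = 10/7.

u = 0, v = 10/7, maximum W = 50/7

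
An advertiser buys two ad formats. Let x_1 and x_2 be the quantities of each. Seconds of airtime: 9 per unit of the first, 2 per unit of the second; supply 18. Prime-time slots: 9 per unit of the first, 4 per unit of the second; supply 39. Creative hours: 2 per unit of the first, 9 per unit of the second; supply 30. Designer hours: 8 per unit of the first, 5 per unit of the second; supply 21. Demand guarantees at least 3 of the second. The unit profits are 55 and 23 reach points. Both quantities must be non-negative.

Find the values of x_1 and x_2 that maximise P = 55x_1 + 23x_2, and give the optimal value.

x_1 = 3/4, x_2 = 3, maximum P = 441/4

Extreme points and P = 55x_1 + 23x_2:
  (0, 10/3) → P = 230/3
  (0, 3) → P = 69
  (39/62, 99/31) → P = 6699/62
  (3/4, 3) → P = 441/4

The binding constraints are 8x_1 + 5x_2 = 21 and x_2 = 3.
Solving simultaneously gives x_1 = 3/4, x_2 = 3.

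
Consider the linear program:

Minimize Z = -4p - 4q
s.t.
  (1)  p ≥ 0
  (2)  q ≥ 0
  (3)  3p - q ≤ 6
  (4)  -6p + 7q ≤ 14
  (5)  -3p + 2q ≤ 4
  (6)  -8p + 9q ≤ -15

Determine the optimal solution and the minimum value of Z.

p = 39/19, q = 3/19, minimum Z = -168/19

Corner points and Z = -4p - 4q:
  (2, 0) → Z = -8
  (15/8, 0) → Z = -15/2
  (39/19, 3/19) → Z = -168/19

At the optimal vertex, 3p - q = 6 and -8p + 9q = -15.
Solving simultaneously gives p = 39/19, q = 3/19.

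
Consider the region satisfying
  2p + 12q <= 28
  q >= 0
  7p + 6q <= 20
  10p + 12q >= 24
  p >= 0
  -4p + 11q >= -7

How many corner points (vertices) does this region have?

Intersecting each pair of boundary lines and keeping only the points that satisfy every inequality leaves:
  (1, 13/6)
  (0, 7/3)
  (262/101, 31/101)
  (0, 2)
  (174/79, 13/79)

5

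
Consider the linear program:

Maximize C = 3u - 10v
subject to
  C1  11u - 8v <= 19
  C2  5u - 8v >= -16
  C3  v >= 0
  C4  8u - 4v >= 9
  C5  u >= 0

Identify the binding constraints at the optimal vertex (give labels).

C1 and C3

Vertices and C = 3u - 10v:
  (35/6, 271/48) → C = -935/24
  (19/11, 0) → C = 57/11
  (34/11, 173/44) → C = -661/22
  (9/8, 0) → C = 27/8

The maximum is at (19/11, 0). Substituting into each constraint, equality holds for C1 and C3; the remaining constraints have slack.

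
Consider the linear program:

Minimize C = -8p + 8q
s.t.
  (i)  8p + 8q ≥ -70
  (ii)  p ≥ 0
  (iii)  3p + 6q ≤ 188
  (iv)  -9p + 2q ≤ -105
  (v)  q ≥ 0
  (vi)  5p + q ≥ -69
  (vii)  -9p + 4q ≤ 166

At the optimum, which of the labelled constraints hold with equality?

Extreme points and C = -8p + 8q:
  (503/30, 459/20) → C = 742/15
  (188/3, 0) → C = -1504/3
  (35/3, 0) → C = -280/3

The minimum is at (188/3, 0). Substituting into each constraint, equality holds for (iii) and (v); the remaining constraints have slack.

(iii) and (v)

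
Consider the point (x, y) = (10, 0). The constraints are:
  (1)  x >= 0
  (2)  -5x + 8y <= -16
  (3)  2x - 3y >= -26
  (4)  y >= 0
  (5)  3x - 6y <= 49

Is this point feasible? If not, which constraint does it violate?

feasible

(1): 10 ≥ 0 ✓
(2): -50 ≤ -16 ✓
(3): 20 ≥ -26 ✓
(4): 0 ≥ 0 ✓
(5): 30 ≤ 49 ✓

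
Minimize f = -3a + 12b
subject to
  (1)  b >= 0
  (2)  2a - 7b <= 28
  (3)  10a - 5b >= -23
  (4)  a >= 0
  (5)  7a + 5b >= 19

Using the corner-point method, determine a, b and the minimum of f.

a = 14, b = 0, minimum f = -42

Corner points and f = -3a + 12b:
  (14, 0) → f = -42
  (19/7, 0) → f = -57/7
  (0, 23/5) → f = 276/5
  (0, 19/5) → f = 228/5
The feasible region is unbounded (it extends along (1, 2), (7, 2)), but f strictly increases along every unbounded feasible direction, so there is no improving ray and the minimum is attained at a vertex.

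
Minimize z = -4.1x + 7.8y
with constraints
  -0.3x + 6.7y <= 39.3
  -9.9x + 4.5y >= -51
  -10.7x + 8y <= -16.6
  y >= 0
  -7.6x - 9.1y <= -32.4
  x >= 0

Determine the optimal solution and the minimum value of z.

Extreme points and z = -4.1x + 7.8y:
  (17285/2166, 4493/722) → z = 342677/21660
  (3274/533, 3273/533) → z = 12106/533
  (170/33, 0) → z = -697/33
  (41026/15817, 22052/15817) → z = 3799/15817
  (81/19, 0) → z = -3321/190

At the optimal vertex, -9.9x + 4.5y = -51 and y = 0.
Solving simultaneously gives x = 170/33, y = 0.

x = 170/33, y = 0, minimum z = -697/33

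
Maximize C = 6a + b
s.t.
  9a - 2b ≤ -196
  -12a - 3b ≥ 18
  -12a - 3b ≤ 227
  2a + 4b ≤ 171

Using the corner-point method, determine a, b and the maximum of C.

The binding constraints are 9a - 2b = -196 and -12a - 3b = 18.
Solving simultaneously gives a = -208/17, b = 730/17.

a = -208/17, b = 730/17, maximum C = -518/17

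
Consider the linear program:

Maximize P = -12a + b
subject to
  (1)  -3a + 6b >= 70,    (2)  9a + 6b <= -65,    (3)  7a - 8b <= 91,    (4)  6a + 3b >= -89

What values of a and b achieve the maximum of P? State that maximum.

Feasible corners and P = -12a + b:
  (-45/4, 145/24) → P = 3385/24
  (-248/15, 17/5) → P = 1009/5
  (-113/3, 137/3) → P = 1493/3

The binding constraints are 9a + 6b = -65 and 6a + 3b = -89.
Solving simultaneously gives a = -113/3, b = 137/3.

a = -113/3, b = 137/3, maximum P = 1493/3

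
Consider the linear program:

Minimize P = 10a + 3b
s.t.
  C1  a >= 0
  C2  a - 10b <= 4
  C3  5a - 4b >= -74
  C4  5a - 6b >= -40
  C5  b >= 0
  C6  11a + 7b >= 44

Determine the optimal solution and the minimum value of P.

Corner points and P = 10a + 3b:
  (0, 20/3) → P = 20
  (0, 44/7) → P = 132/7
  (4, 0) → P = 40
The feasible region is unbounded (it extends along (6, 5), (10, 1)), but P strictly increases along every unbounded feasible direction, so there is no improving ray and the minimum is attained at a vertex.

a = 0, b = 44/7, minimum P = 132/7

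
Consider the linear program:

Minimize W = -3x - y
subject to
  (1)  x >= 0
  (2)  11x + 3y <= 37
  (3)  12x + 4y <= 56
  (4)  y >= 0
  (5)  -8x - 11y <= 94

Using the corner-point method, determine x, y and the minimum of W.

x = 0, y = 37/3, minimum W = -37/3

Feasible corners and W = -3x - y:
  (0, 37/3) → W = -37/3
  (0, 0) → W = 0
  (37/11, 0) → W = -111/11

At the optimal vertex, x = 0 and 11x + 3y = 37.
Solving simultaneously gives x = 0, y = 37/3.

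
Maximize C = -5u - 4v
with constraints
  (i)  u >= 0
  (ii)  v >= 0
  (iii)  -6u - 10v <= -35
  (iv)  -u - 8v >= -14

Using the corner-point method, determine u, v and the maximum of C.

u = 70/19, v = 49/38, maximum C = -448/19

Feasible corners and C = -5u - 4v:
  (35/6, 0) → C = -175/6
  (14, 0) → C = -70
  (70/19, 49/38) → C = -448/19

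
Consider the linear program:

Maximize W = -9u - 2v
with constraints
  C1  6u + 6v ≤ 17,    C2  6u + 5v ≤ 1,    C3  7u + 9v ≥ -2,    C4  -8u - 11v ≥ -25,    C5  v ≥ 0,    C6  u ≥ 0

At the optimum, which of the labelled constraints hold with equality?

C5 and C6

Feasible corners and W = -9u - 2v:
  (1/6, 0) → W = -3/2
  (0, 1/5) → W = -2/5
  (0, 0) → W = 0

The maximum is at (0, 0). Substituting into each constraint, equality holds for C5 and C6; the remaining constraints have slack.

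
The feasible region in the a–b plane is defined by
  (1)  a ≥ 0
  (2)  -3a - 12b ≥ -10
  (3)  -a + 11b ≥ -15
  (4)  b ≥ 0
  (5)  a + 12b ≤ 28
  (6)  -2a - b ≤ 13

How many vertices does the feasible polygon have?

Pairwise boundary intersections that survive every other constraint:
  (0, 5/6)
  (0, 0)
  (10/3, 0)

3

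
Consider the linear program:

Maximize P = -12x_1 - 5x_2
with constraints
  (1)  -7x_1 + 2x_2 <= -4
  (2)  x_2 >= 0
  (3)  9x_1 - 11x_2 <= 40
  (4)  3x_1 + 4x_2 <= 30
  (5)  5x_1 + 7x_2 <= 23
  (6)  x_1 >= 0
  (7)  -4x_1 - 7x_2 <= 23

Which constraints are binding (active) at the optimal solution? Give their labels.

Corner points and P = -12x_1 - 5x_2:
  (4/7, 0) → P = -48/7
  (74/59, 141/59) → P = -27
  (40/9, 0) → P = -160/3
  (533/118, 7/118) → P = -109/2

The maximum is at (4/7, 0). Substituting into each constraint, equality holds for (1) and (2); the remaining constraints have slack.

(1) and (2)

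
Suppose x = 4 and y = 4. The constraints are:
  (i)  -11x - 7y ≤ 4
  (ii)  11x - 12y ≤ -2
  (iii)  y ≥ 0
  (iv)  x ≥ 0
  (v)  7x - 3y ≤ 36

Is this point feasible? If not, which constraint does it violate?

(i): -72 ≤ 4 ✓
(ii): -4 ≤ -2 ✓
(iii): 4 ≥ 0 ✓
(iv): 4 ≥ 0 ✓
(v): 16 ≤ 36 ✓

feasible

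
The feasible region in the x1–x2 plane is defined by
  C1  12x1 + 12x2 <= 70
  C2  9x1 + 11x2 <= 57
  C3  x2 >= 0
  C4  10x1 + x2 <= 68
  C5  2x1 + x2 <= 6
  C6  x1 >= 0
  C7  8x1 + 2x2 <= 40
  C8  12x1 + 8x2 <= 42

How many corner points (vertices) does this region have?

5

Intersecting each pair of boundary lines and keeping only the points that satisfy every inequality leaves:
  (0, 57/11)
  (1/10, 51/10)
  (3, 0)
  (0, 0)
  (3/2, 3)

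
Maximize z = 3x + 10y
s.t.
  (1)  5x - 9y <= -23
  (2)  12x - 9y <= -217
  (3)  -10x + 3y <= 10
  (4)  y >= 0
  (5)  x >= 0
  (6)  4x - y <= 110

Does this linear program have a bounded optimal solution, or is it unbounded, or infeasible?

bounded optimum

Corner points and z = 3x + 10y:
  (187/18, 1025/27) → z = 22183/54
  (1207/24, 547/6) → z = 25501/24
  (170, 570) → z = 6210
The feasible region has finitely many vertices and no improving ray; the maximum is 6210 at (170, 570).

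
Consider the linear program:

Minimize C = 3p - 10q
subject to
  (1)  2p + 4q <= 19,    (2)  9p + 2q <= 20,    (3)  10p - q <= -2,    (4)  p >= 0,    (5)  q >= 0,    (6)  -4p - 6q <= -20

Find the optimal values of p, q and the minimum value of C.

The binding constraints are 2p + 4q = 19 and p = 0.
Solving simultaneously gives p = 0, q = 19/4.

p = 0, q = 19/4, minimum C = -95/2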